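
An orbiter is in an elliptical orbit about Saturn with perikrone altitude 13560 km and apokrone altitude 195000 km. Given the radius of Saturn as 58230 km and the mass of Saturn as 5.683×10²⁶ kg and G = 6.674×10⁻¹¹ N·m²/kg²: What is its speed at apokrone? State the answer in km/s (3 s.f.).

μ = GM = 6.674×10⁻¹¹ × 5.683×10²⁶ = 3.793×10¹⁶ m³/s².
r_p = 58230 + 13560 = 71790 km = 7.1790×10⁷ m.
r_a = 58230 + 195000 = 253230 km = 2.5323×10⁸ m.
Semi-major axis a = (r_p + r_a)/2 = 1.6251×10⁵ km = 1.625×10⁸ m.
Vis-viva: v² = μ(2/r − 1/a) = 3.793×10¹⁶ × (7.898×10⁻⁹ − 6.153×10⁻⁹) = 6.617×10⁷ m²/s².
v = 8134 m/s = 8.134 km/s.

v ≈ 8.13 km/s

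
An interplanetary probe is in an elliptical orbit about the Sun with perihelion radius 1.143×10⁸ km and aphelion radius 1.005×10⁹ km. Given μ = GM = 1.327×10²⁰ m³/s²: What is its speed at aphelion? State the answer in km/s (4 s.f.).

v ≈ 5.193 km/s

Semi-major axis a = (r_p + r_a)/2 = 5.5965×10⁸ km = 5.596×10¹¹ m.
Vis-viva: v² = μ(2/r − 1/a) = 1.327×10²⁰ × (1.990×10⁻¹² − 1.787×10⁻¹²) = 2.697×10⁷ m²/s².
v = 5193 m/s = 5.193 km/s.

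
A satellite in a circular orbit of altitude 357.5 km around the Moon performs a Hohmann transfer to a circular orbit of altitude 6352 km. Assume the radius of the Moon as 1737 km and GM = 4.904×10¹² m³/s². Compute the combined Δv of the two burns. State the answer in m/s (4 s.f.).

Δv_total ≈ 677.7 m/s

r₁ = 1737 + 357.5 = 2094.5 km = 2.0945×10⁶ m.
r₂ = 1737 + 6352 = 8089.0 km = 8.0890×10⁶ m.
Transfer ellipse a_t = (r₁ + r₂)/2 = 5.092×10⁶ m.
At r₁: circular v_c1 = √(μ/r₁) = 1530 m/s; transfer-perilune v_p = √[μ(2/r₁ − 1/a_t)] = 1929 m/s.
Δv₁ = v_p − v_c1 = 398.5 m/s.
At r₂: circular v_c2 = √(μ/r₂) = 778.6 m/s; transfer-apolune v_a = √[μ(2/r₂ − 1/a_t)] = 499.4 m/s.
Δv₂ = v_c2 − v_a = 279.2 m/s.
Total Δv = Δv₁ + Δv₂ = 677.7 m/s.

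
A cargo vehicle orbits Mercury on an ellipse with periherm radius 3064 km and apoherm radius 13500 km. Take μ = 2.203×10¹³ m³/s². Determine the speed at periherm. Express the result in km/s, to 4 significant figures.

v ≈ 3.423 km/s

Semi-major axis a = (r_p + r_a)/2 = 8282.0 km = 8.282×10⁶ m.
Vis-viva: v² = μ(2/r − 1/a) = 2.203×10¹³ × (6.527×10⁻⁷ − 1.207×10⁻⁷) = 1.172×10⁷ m²/s².
v = 3423 m/s = 3.423 km/s.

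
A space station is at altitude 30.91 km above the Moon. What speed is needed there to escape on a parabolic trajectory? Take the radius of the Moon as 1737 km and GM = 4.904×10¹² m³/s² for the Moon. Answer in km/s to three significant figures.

r = 1737 + 30.91 = 1767.9 km = 1.7679×10⁶ m.
Escape speed v_esc = √(2μ/r) = √(2 × 4.904×10¹² / 1.768×10⁶) = √(5.548×10⁶) = 2355 m/s.
= 2.355 km/s.

v_esc ≈ 2.36 km/s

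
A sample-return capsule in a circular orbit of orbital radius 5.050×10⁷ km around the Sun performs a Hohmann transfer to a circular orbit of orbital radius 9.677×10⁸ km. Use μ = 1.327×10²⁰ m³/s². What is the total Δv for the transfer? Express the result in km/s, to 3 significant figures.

r₁ = 5.050×10⁷ km = 5.050×10¹⁰ m.
r₂ = 9.677×10⁸ km = 9.677×10¹¹ m.
Transfer ellipse a_t = (r₁ + r₂)/2 = 5.091×10¹¹ m.
At r₁: circular v_c1 = √(μ/r₁) = 51260 m/s; transfer-perihelion v_p = √[μ(2/r₁ − 1/a_t)] = 70670 m/s.
Δv₁ = v_p − v_c1 = 19410 m/s.
At r₂: circular v_c2 = √(μ/r₂) = 11710 m/s; transfer-aphelion v_a = √[μ(2/r₂ − 1/a_t)] = 3688 m/s.
Δv₂ = v_c2 − v_a = 8022 m/s.
Total Δv = Δv₁ + Δv₂ = 27430 m/s = 27.43 km/s.

Δv_total ≈ 27.4 km/s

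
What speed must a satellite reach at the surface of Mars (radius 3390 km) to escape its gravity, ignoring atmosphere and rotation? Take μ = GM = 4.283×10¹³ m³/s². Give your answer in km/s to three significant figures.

r = R = 3.390×10⁶ m.
Escape speed v_esc = √(2μ/r) = √(2 × 4.283×10¹³ / 3.390×10⁶) = √(2.527×10⁷) = 5027 m/s.
= 5.027 km/s.

v_esc ≈ 5.03 km/s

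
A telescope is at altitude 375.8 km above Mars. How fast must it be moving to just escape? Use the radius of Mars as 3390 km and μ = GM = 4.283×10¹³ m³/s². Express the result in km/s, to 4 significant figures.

r = 3390 + 375.8 = 3765.8 km = 3.7658×10⁶ m.
Escape speed v_esc = √(2μ/r) = √(2 × 4.283×10¹³ / 3.766×10⁶) = √(2.275×10⁷) = 4769 m/s.
= 4.769 km/s.

v_esc ≈ 4.769 km/s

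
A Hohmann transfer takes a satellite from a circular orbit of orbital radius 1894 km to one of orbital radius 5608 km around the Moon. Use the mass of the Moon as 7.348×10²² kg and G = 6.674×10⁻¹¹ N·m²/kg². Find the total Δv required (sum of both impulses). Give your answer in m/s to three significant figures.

Δv_total ≈ 629 m/s

μ = GM = 6.674×10⁻¹¹ × 7.348×10²² = 4.904×10¹² m³/s².
r₁ = 1894 km = 1.894×10⁶ m.
r₂ = 5608 km = 5.608×10⁶ m.
Transfer ellipse a_t = (r₁ + r₂)/2 = 3.751×10⁶ m.
At r₁: circular v_c1 = √(μ/r₁) = 1609 m/s; transfer-perilune v_p = √[μ(2/r₁ − 1/a_t)] = 1968 m/s.
Δv₁ = v_p − v_c1 = 358.4 m/s.
At r₂: circular v_c2 = √(μ/r₂) = 935.1 m/s; transfer-apolune v_a = √[μ(2/r₂ − 1/a_t)] = 664.5 m/s.
Δv₂ = v_c2 − v_a = 270.6 m/s.
Total Δv = Δv₁ + Δv₂ = 629.0 m/s.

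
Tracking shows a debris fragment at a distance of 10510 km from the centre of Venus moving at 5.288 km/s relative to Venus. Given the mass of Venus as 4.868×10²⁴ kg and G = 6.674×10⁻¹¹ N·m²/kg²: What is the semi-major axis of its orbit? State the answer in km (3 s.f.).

a ≈ 9590 km

μ = GM = 6.674×10⁻¹¹ × 4.868×10²⁴ = 3.249×10¹⁴ m³/s².
r = 1.051×10⁷ m.
Specific orbital energy ε = v²/2 − μ/r = (5288)²/2 − 3.249×10¹⁴/1.051×10⁷ = -1.693×10⁷ J/kg.
Since ε = −μ/(2a), a = −μ/(2ε) = 9.595×10⁶ m = 9594.5 km.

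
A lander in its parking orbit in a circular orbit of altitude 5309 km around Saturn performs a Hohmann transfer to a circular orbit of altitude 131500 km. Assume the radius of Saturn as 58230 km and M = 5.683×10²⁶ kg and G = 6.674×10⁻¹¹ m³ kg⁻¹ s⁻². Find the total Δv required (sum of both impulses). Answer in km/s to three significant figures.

Δv_total ≈ 9.60 km/s

μ = GM = 6.674×10⁻¹¹ × 5.683×10²⁶ = 3.793×10¹⁶ m³/s².
r₁ = 58230 + 5309 = 63539 km = 6.3539×10⁷ m.
r₂ = 58230 + 131500 = 189730 km = 1.8973×10⁸ m.
Transfer ellipse a_t = (r₁ + r₂)/2 = 1.266×10⁸ m.
At r₁: circular v_c1 = √(μ/r₁) = 24430 m/s; transfer-perikrone v_p = √[μ(2/r₁ − 1/a_t)] = 29910 m/s.
Δv₁ = v_p − v_c1 = 5474 m/s.
At r₂: circular v_c2 = √(μ/r₂) = 14140 m/s; transfer-apokrone v_a = √[μ(2/r₂ − 1/a_t)] = 10020 m/s.
Δv₂ = v_c2 − v_a = 4124 m/s.
Total Δv = Δv₁ + Δv₂ = 9597 m/s = 9.597 km/s.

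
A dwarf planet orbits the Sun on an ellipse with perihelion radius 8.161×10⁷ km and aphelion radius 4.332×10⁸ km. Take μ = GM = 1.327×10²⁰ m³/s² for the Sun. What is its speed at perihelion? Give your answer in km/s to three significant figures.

v ≈ 52.3 km/s

Semi-major axis a = (r_p + r_a)/2 = 2.5740×10⁸ km = 2.574×10¹¹ m.
Vis-viva: v² = μ(2/r − 1/a) = 1.327×10²⁰ × (2.451×10⁻¹¹ − 3.885×10⁻¹²) = 2.737×10⁹ m²/s².
v = 52310 m/s = 52.31 km/s.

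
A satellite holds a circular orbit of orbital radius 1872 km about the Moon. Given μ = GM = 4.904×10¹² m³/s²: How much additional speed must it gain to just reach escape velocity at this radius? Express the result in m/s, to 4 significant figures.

Δv ≈ 670.4 m/s

r = 1872 km = 1.872×10⁶ m.
Circular speed v_c = √(μ/r) = 1619 m/s.
Escape speed v_esc = √(2μ/r) = √2 × v_c = 2289 m/s.
Δv = v_esc − v_c = 670.4 m/s.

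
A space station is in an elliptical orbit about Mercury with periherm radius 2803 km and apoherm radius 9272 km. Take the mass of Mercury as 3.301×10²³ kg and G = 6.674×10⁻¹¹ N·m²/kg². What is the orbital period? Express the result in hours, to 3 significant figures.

T ≈ 5.52 hours

μ = GM = 6.674×10⁻¹¹ × 3.301×10²³ = 2.203×10¹³ m³/s².
Semi-major axis a = (r_p + r_a)/2 = (2803.0 + 9272.0)/2 = 6037.5 km = 6.038×10⁶ m.
By Kepler's third law T = 2π√(a³/μ) = 2π × 3.161×10³ = 1.986×10⁴ s.
= 5.516 hours.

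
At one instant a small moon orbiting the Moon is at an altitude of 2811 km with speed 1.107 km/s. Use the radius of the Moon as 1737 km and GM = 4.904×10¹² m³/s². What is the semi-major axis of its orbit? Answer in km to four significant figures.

r = 1737 + 2811 = 4548.0 km = 4.548×10⁶ m.
Specific orbital energy ε = v²/2 − μ/r = (1107)²/2 − 4.904×10¹²/4.548×10⁶ = -4.656×10⁵ J/kg.
Since ε = −μ/(2a), a = −μ/(2ε) = 5.267×10⁶ m = 5266.9 km.

a ≈ 5267 km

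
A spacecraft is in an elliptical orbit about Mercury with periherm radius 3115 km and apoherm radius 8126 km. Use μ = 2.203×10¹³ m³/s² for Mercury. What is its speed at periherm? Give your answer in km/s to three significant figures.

v ≈ 3.20 km/s

Semi-major axis a = (r_p + r_a)/2 = 5620.5 km = 5.620×10⁶ m.
Vis-viva: v² = μ(2/r − 1/a) = 2.203×10¹³ × (6.421×10⁻⁷ − 1.779×10⁻⁷) = 1.022×10⁷ m²/s².
v = 3198 m/s = 3.198 km/s.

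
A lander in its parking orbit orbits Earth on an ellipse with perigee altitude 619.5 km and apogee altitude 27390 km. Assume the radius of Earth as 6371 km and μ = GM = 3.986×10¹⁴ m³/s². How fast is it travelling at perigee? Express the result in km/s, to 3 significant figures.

v ≈ 9.72 km/s

r_p = 6371 + 619.5 = 6990.5 km = 6.9905×10⁶ m.
r_a = 6371 + 27390 = 33761 km = 3.3761×10⁷ m.
Semi-major axis a = (r_p + r_a)/2 = 20376 km = 2.038×10⁷ m.
Vis-viva: v² = μ(2/r − 1/a) = 3.986×10¹⁴ × (2.861×10⁻⁷ − 4.908×10⁻⁸) = 9.448×10⁷ m²/s².
v = 9720 m/s = 9.720 km/s.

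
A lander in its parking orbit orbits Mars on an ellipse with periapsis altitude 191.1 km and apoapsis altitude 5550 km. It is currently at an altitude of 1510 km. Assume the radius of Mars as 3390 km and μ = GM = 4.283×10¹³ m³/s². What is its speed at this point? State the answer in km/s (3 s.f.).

v ≈ 3.26 km/s

r_p = 3390 + 191.1 = 3581.1 km = 3.5811×10⁶ m.
r_a = 3390 + 5550 = 8940.0 km = 8.9400×10⁶ m.
r = 3390 + 1510 = 4900.0 km = 4.900×10⁶ m.
Semi-major axis a = (r_p + r_a)/2 = 6260.6 km = 6.261×10⁶ m.
Vis-viva: v² = μ(2/r − 1/a) = 4.283×10¹³ × (4.082×10⁻⁷ − 1.597×10⁻⁷) = 1.064×10⁷ m²/s².
v = 3262 m/s = 3.262 km/s.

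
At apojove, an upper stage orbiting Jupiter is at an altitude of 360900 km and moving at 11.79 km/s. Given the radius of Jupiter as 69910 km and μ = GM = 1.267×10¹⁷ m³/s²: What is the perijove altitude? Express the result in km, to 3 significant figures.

r_a = 69910 + 360900 = 4.3081×10⁵ km = 4.308×10⁸ m.
Specific energy ε = v²/2 − μ/r = -2.246×10⁸ J/kg, so a = −μ/(2ε) = 2.821×10⁸ m.
The apsides satisfy r_p + r_a = 2a, so the perijove radius is 2a − r_a = 1.333×10⁸ m = 1.3332×10⁵ km.
Perijove altitude = 1.3332×10⁵ − 69910 = 63406 km.

perijove altitude ≈ 63400 km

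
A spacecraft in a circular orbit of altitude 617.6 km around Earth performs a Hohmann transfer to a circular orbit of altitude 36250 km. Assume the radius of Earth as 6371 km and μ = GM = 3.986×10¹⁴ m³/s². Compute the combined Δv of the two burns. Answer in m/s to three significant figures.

Δv_total ≈ 3780 m/s

r₁ = 6371 + 617.6 = 6988.6 km = 6.9886×10⁶ m.
r₂ = 6371 + 36250 = 42621 km = 4.2621×10⁷ m.
Transfer ellipse a_t = (r₁ + r₂)/2 = 2.480×10⁷ m.
At r₁: circular v_c1 = √(μ/r₁) = 7552 m/s; transfer-perigee v_p = √[μ(2/r₁ − 1/a_t)] = 9900 m/s.
Δv₁ = v_p − v_c1 = 2347 m/s.
At r₂: circular v_c2 = √(μ/r₂) = 3058 m/s; transfer-apogee v_a = √[μ(2/r₂ − 1/a_t)] = 1623 m/s.
Δv₂ = v_c2 − v_a = 1435 m/s.
Total Δv = Δv₁ + Δv₂ = 3782 m/s.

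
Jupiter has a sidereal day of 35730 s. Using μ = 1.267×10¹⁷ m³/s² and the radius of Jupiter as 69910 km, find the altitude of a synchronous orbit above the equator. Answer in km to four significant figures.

h_sync ≈ 90110 km

A synchronous orbit has period T, so by Kepler's third law a = (μT²/4π²)^(1/3).
μT²/4π² = 1.267×10¹⁷ × (3.573×10⁴)² / 39.48 = 4.097×10²⁴ m³.
a = 1.600×10⁸ m = 1.6002×10⁵ km.
Altitude h = a − R = 1.6002×10⁵ − 69910 = 90105 km.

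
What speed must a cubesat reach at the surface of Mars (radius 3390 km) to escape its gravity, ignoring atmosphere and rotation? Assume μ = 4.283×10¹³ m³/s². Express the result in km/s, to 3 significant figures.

r = R = 3.390×10⁶ m.
Escape speed v_esc = √(2μ/r) = √(2 × 4.283×10¹³ / 3.390×10⁶) = √(2.527×10⁷) = 5027 m/s.
= 5.027 km/s.

v_esc ≈ 5.03 km/s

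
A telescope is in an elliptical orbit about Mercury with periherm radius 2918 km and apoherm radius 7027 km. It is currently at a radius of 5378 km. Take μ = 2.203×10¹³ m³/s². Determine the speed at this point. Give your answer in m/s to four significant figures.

v ≈ 1940 m/s

Semi-major axis a = (r_p + r_a)/2 = 4972.5 km = 4.972×10⁶ m.
Vis-viva: v² = μ(2/r − 1/a) = 2.203×10¹³ × (3.719×10⁻⁷ − 2.011×10⁻⁷) = 3.762×10⁶ m²/s².
v = 1940 m/s.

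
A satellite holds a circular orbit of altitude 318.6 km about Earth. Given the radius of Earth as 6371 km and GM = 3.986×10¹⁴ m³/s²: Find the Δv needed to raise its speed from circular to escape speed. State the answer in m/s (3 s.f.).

r = 6371 + 318.6 = 6689.6 km = 6.6896×10⁶ m.
Circular speed v_c = √(μ/r) = 7719 m/s.
Escape speed v_esc = √(2μ/r) = √2 × v_c = 10920 m/s.
Δv = v_esc − v_c = 3197 m/s.

Δv ≈ 3200 m/s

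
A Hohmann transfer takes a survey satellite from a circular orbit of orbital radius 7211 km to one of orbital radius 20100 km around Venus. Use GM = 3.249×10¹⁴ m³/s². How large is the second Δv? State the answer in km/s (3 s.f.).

Δv ≈ 1.10 km/s

r₁ = 7211 km = 7.211×10⁶ m.
r₂ = 20100 km = 2.010×10⁷ m.
Transfer ellipse a_t = (r₁ + r₂)/2 = 1.366×10⁷ m.
At r₁: circular v_c1 = √(μ/r₁) = 6712 m/s; transfer-periapsis v_p = √[μ(2/r₁ − 1/a_t)] = 8144 m/s.
At r₂: circular v_c2 = √(μ/r₂) = 4020 m/s; transfer-apoapsis v_a = √[μ(2/r₂ − 1/a_t)] = 2922 m/s.
Δv₂ = v_c2 − v_a = 1099 m/s.
= 1.099 km/s.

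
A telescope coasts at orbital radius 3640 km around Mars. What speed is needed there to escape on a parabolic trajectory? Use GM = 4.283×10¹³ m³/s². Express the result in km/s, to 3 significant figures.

v_esc ≈ 4.85 km/s

r = 3640 km = 3.640×10⁶ m.
Escape speed v_esc = √(2μ/r) = √(2 × 4.283×10¹³ / 3.640×10⁶) = √(2.353×10⁷) = 4851 m/s.
= 4.851 km/s.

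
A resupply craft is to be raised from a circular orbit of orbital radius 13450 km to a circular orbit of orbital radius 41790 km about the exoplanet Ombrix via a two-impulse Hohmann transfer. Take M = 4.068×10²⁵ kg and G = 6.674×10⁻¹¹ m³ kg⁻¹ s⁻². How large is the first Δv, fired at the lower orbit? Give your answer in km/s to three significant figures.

Δv ≈ 3.27 km/s

μ = GM = 6.674×10⁻¹¹ × 4.068×10²⁵ = 2.715×10¹⁵ m³/s².
r₁ = 13450 km = 1.345×10⁷ m.
r₂ = 41790 km = 4.179×10⁷ m.
Transfer ellipse a_t = (r₁ + r₂)/2 = 2.762×10⁷ m.
At r₁: circular v_c1 = √(μ/r₁) = 14210 m/s; transfer-periapsis v_p = √[μ(2/r₁ − 1/a_t)] = 17480 m/s.
Δv₁ = v_p − v_c1 = 3269 m/s.
= 3.269 km/s.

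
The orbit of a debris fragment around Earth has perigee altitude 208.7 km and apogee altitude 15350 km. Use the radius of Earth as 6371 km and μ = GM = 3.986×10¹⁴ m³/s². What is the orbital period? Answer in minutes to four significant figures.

r_p = 6371 + 208.7 = 6579.7 km = 6.5797×10⁶ m.
r_a = 6371 + 15350 = 21721 km = 2.1721×10⁷ m.
Semi-major axis a = (r_p + r_a)/2 = (6579.7 + 21721)/2 = 14150 km = 1.415×10⁷ m.
By Kepler's third law T = 2π√(a³/μ) = 2π × 2.666×10³ = 1.675×10⁴ s.
= 279.2 minutes.

T ≈ 279.2 minutes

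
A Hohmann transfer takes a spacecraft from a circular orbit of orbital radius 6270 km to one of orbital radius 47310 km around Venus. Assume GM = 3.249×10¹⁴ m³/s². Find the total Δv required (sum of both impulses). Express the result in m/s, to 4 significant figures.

Δv_total ≈ 3720 m/s

r₁ = 6270 km = 6.270×10⁶ m.
r₂ = 47310 km = 4.731×10⁷ m.
Transfer ellipse a_t = (r₁ + r₂)/2 = 2.679×10⁷ m.
At r₁: circular v_c1 = √(μ/r₁) = 7198 m/s; transfer-periapsis v_p = √[μ(2/r₁ − 1/a_t)] = 9566 m/s.
Δv₁ = v_p − v_c1 = 2368 m/s.
At r₂: circular v_c2 = √(μ/r₂) = 2621 m/s; transfer-apoapsis v_a = √[μ(2/r₂ − 1/a_t)] = 1268 m/s.
Δv₂ = v_c2 − v_a = 1353 m/s.
Total Δv = Δv₁ + Δv₂ = 3720 m/s.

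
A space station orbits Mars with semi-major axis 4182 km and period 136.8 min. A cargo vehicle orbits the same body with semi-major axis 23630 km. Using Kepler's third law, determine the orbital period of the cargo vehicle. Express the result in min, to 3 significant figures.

Kepler's third law: T² ∝ a³, so T₂ = T₁ (a₂/a₁)^(3/2).
a₂/a₁ = 5.650, (a₂/a₁)^(3/2) = 13.43.
T₂ = 136.8 × 13.43 = 1837 min.

T₂ ≈ 1840 min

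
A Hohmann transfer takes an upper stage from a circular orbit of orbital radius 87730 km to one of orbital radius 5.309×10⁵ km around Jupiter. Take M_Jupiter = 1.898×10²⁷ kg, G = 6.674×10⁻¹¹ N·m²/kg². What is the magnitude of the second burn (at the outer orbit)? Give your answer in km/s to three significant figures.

Δv ≈ 7.22 km/s

μ = GM = 6.674×10⁻¹¹ × 1.898×10²⁷ = 1.267×10¹⁷ m³/s².
r₁ = 87730 km = 8.773×10⁷ m.
r₂ = 5.309×10⁵ km = 5.309×10⁸ m.
Transfer ellipse a_t = (r₁ + r₂)/2 = 3.093×10⁸ m.
At r₁: circular v_c1 = √(μ/r₁) = 38000 m/s; transfer-perijove v_p = √[μ(2/r₁ − 1/a_t)] = 49780 m/s.
At r₂: circular v_c2 = √(μ/r₂) = 15450 m/s; transfer-apojove v_a = √[μ(2/r₂ − 1/a_t)] = 8226 m/s.
Δv₂ = v_c2 − v_a = 7220 m/s.
= 7.220 km/s.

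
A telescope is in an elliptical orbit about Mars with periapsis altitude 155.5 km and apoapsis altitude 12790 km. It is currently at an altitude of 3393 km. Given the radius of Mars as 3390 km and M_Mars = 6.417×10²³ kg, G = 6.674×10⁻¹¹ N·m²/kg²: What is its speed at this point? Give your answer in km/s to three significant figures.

μ = GM = 6.674×10⁻¹¹ × 6.417×10²³ = 4.283×10¹³ m³/s².
r_p = 3390 + 155.5 = 3545.5 km = 3.5455×10⁶ m.
r_a = 3390 + 12790 = 16180 km = 1.6180×10⁷ m.
r = 3390 + 3393 = 6783.0 km = 6.783×10⁶ m.
Semi-major axis a = (r_p + r_a)/2 = 9862.8 km = 9.863×10⁶ m.
Vis-viva: v² = μ(2/r − 1/a) = 4.283×10¹³ × (2.949×10⁻⁷ − 1.014×10⁻⁷) = 8.285×10⁶ m²/s².
v = 2878 m/s = 2.878 km/s.

v ≈ 2.88 km/s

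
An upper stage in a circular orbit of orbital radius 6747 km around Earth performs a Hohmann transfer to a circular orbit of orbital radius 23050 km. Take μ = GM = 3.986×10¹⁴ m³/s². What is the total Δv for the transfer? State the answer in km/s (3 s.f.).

Δv_total ≈ 3.23 km/s

r₁ = 6747 km = 6.747×10⁶ m.
r₂ = 23050 km = 2.305×10⁷ m.
Transfer ellipse a_t = (r₁ + r₂)/2 = 1.490×10⁷ m.
At r₁: circular v_c1 = √(μ/r₁) = 7686 m/s; transfer-perigee v_p = √[μ(2/r₁ − 1/a_t)] = 9560 m/s.
Δv₁ = v_p − v_c1 = 1874 m/s.
At r₂: circular v_c2 = √(μ/r₂) = 4158 m/s; transfer-apogee v_a = √[μ(2/r₂ − 1/a_t)] = 2798 m/s.
Δv₂ = v_c2 − v_a = 1360 m/s.
Total Δv = Δv₁ + Δv₂ = 3234 m/s = 3.234 km/s.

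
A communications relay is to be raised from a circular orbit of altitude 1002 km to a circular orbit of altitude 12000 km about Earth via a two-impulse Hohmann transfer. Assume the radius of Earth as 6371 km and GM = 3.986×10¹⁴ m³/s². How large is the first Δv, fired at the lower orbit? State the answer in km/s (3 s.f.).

Δv ≈ 1.43 km/s

r₁ = 6371 + 1002 = 7373.0 km = 7.3730×10⁶ m.
r₂ = 6371 + 12000 = 18371 km = 1.8371×10⁷ m.
Transfer ellipse a_t = (r₁ + r₂)/2 = 1.287×10⁷ m.
At r₁: circular v_c1 = √(μ/r₁) = 7353 m/s; transfer-perigee v_p = √[μ(2/r₁ − 1/a_t)] = 8784 m/s.
Δv₁ = v_p − v_c1 = 1431 m/s.
= 1.431 km/s.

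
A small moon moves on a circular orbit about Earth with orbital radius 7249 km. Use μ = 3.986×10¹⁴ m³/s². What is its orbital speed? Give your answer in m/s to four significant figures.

r = 7249 km = 7.249×10⁶ m.
For a circular orbit v = √(μ/r) = √(3.986×10¹⁴ / 7.249×10⁶) = √(5.499×10⁷) = 7415 m/s.

v ≈ 7415 m/s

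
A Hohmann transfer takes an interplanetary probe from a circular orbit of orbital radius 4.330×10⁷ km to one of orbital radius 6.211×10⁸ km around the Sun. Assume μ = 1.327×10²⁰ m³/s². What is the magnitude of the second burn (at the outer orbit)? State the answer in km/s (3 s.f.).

Δv ≈ 9.34 km/s

r₁ = 4.330×10⁷ km = 4.330×10¹⁰ m.
r₂ = 6.211×10⁸ km = 6.211×10¹¹ m.
Transfer ellipse a_t = (r₁ + r₂)/2 = 3.322×10¹¹ m.
At r₁: circular v_c1 = √(μ/r₁) = 55360 m/s; transfer-perihelion v_p = √[μ(2/r₁ − 1/a_t)] = 75700 m/s.
At r₂: circular v_c2 = √(μ/r₂) = 14620 m/s; transfer-aphelion v_a = √[μ(2/r₂ − 1/a_t)] = 5277 m/s.
Δv₂ = v_c2 − v_a = 9340 m/s.
= 9.340 km/s.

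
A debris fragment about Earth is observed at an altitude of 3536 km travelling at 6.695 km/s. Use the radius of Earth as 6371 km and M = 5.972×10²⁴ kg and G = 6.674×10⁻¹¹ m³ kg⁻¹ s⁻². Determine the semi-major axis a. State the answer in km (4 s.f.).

a ≈ 11180 km

μ = GM = 6.674×10⁻¹¹ × 5.972×10²⁴ = 3.986×10¹⁴ m³/s².
r = 6371 + 3536 = 9907.0 km = 9.907×10⁶ m.
Specific orbital energy ε = v²/2 − μ/r = (6695)²/2 − 3.986×10¹⁴/9.907×10⁶ = -1.782×10⁷ J/kg.
Since ε = −μ/(2a), a = −μ/(2ε) = 1.118×10⁷ m = 11183 km.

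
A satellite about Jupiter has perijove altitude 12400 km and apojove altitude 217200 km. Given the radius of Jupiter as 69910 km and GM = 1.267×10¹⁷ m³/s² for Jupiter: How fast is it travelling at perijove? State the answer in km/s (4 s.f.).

v ≈ 48.91 km/s

r_p = 69910 + 12400 = 82310 km = 8.2310×10⁷ m.
r_a = 69910 + 217200 = 287110 km = 2.8711×10⁸ m.
Semi-major axis a = (r_p + r_a)/2 = 1.8471×10⁵ km = 1.847×10⁸ m.
Vis-viva: v² = μ(2/r − 1/a) = 1.267×10¹⁷ × (2.430×10⁻⁸ − 5.414×10⁻⁹) = 2.393×10⁹ m²/s².
v = 48910 m/s = 48.91 km/s.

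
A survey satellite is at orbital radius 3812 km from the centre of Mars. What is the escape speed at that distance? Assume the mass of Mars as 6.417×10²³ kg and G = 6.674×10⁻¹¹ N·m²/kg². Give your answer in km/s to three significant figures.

μ = GM = 6.674×10⁻¹¹ × 6.417×10²³ = 4.283×10¹³ m³/s².
r = 3812 km = 3.812×10⁶ m.
Escape speed v_esc = √(2μ/r) = √(2 × 4.283×10¹³ / 3.812×10⁶) = √(2.247×10⁷) = 4740 m/s.
= 4.740 km/s.

v_esc ≈ 4.74 km/s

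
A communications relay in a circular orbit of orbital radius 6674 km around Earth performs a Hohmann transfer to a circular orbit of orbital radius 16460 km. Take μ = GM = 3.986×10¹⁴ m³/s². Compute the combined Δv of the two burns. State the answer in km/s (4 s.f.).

r₁ = 6674 km = 6.674×10⁶ m.
r₂ = 16460 km = 1.646×10⁷ m.
Transfer ellipse a_t = (r₁ + r₂)/2 = 1.157×10⁷ m.
At r₁: circular v_c1 = √(μ/r₁) = 7728 m/s; transfer-perigee v_p = √[μ(2/r₁ − 1/a_t)] = 9219 m/s.
Δv₁ = v_p − v_c1 = 1491 m/s.
At r₂: circular v_c2 = √(μ/r₂) = 4921 m/s; transfer-apogee v_a = √[μ(2/r₂ − 1/a_t)] = 3738 m/s.
Δv₂ = v_c2 − v_a = 1183 m/s.
Total Δv = Δv₁ + Δv₂ = 2674 m/s = 2.674 km/s.

Δv_total ≈ 2.674 km/s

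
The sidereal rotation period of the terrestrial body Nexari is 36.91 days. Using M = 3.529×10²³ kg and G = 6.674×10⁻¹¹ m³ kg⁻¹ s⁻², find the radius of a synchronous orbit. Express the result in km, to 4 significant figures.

r_sync ≈ 1.824×10⁵ km

μ = GM = 6.674×10⁻¹¹ × 3.529×10²³ = 2.355×10¹³ m³/s².
T = 36.91 days = 3.189×10⁶ s.
A synchronous orbit has period T, so by Kepler's third law a = (μT²/4π²)^(1/3).
μT²/4π² = 2.355×10¹³ × (3.189×10⁶)² / 39.48 = 6.067×10²⁴ m³.
a = 1.824×10⁸ m = 1.8239×10⁵ km.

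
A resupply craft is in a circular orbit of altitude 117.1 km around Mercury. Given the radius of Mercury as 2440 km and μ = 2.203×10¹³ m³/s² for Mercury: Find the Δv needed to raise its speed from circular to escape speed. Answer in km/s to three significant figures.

Δv ≈ 1.22 km/s

r = 2440 + 117.1 = 2557.1 km = 2.5571×10⁶ m.
Circular speed v_c = √(μ/r) = 2935 m/s.
Escape speed v_esc = √(2μ/r) = √2 × v_c = 4151 m/s.
Δv = v_esc − v_c = 1216 m/s = 1.216 km/s.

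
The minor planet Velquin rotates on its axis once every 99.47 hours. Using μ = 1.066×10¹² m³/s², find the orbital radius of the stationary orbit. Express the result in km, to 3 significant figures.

T = 99.47 hours = 3.581×10⁵ s.
A synchronous orbit has period T, so by Kepler's third law a = (μT²/4π²)^(1/3).
μT²/4π² = 1.066×10¹² × (3.581×10⁵)² / 39.48 = 3.462×10²¹ m³.
a = 1.513×10⁷ m = 15128 km.

r_sync ≈ 15100 km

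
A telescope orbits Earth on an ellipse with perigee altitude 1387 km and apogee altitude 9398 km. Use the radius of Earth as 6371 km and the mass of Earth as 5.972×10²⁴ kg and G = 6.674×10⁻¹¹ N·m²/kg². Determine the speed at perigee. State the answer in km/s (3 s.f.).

μ = GM = 6.674×10⁻¹¹ × 5.972×10²⁴ = 3.986×10¹⁴ m³/s².
r_p = 6371 + 1387 = 7758.0 km = 7.7580×10⁶ m.
r_a = 6371 + 9398 = 15769 km = 1.5769×10⁷ m.
Semi-major axis a = (r_p + r_a)/2 = 11764 km = 1.176×10⁷ m.
Vis-viva: v² = μ(2/r − 1/a) = 3.986×10¹⁴ × (2.578×10⁻⁷ − 8.501×10⁻⁸) = 6.887×10⁷ m²/s².
v = 8299 m/s = 8.299 km/s.

v ≈ 8.30 km/s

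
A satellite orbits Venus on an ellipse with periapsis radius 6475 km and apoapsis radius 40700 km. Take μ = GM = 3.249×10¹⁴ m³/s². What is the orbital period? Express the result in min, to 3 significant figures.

T ≈ 666 min

Semi-major axis a = (r_p + r_a)/2 = (6475.0 + 40700)/2 = 23588 km = 2.359×10⁷ m.
By Kepler's third law T = 2π√(a³/μ) = 2π × 6.355×10³ = 3.993×10⁴ s.
= 665.5 min.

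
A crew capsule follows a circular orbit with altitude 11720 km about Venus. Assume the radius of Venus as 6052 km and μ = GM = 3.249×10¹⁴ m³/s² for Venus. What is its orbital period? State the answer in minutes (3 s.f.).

T ≈ 435 minutes

r = 6052 + 11720 = 17772 km = 1.7772×10⁷ m.
Kepler's third law: T = 2π√(r³/μ) = 2π√((1.777×10⁷)³ / 3.249×10¹⁴).
r³/μ = 1.728×10⁷ s², so T = 2π × 4.157×10³ = 2.612×10⁴ s.
Converting: 2.612×10⁴ s ÷ 60.00 = 435.3 minutes.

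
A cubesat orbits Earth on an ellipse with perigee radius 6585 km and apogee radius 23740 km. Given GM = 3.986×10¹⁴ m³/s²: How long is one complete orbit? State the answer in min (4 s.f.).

T ≈ 309.7 min

Semi-major axis a = (r_p + r_a)/2 = (6585.0 + 23740)/2 = 15162 km = 1.516×10⁷ m.
By Kepler's third law T = 2π√(a³/μ) = 2π × 2.957×10³ = 1.858×10⁴ s.
= 309.7 min.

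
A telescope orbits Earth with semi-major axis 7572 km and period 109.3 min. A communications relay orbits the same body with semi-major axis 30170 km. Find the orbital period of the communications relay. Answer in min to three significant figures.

Kepler's third law: T² ∝ a³, so T₂ = T₁ (a₂/a₁)^(3/2).
a₂/a₁ = 3.984, (a₂/a₁)^(3/2) = 7.953.
T₂ = 109.3 × 7.953 = 869.3 min.

T₂ ≈ 869 min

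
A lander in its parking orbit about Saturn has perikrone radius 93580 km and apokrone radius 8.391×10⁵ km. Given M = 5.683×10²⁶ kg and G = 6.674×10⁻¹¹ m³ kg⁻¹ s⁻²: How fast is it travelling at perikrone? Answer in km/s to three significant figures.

μ = GM = 6.674×10⁻¹¹ × 5.683×10²⁶ = 3.793×10¹⁶ m³/s².
Semi-major axis a = (r_p + r_a)/2 = 4.6634×10⁵ km = 4.663×10⁸ m.
Vis-viva: v² = μ(2/r − 1/a) = 3.793×10¹⁶ × (2.137×10⁻⁸ − 2.144×10⁻⁹) = 7.293×10⁸ m²/s².
v = 27010 m/s = 27.01 km/s.

v ≈ 27.0 km/s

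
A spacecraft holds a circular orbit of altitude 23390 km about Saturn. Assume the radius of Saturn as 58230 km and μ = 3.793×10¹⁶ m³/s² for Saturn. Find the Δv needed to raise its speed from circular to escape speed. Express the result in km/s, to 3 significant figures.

r = 58230 + 23390 = 81620 km = 8.1620×10⁷ m.
Circular speed v_c = √(μ/r) = 21560 m/s.
Escape speed v_esc = √(2μ/r) = √2 × v_c = 30490 m/s.
Δv = v_esc − v_c = 8929 m/s = 8.929 km/s.

Δv ≈ 8.93 km/s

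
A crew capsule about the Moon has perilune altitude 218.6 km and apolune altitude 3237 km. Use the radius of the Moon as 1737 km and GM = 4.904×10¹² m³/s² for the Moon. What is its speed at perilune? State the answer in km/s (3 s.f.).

r_p = 1737 + 218.6 = 1955.6 km = 1.9556×10⁶ m.
r_a = 1737 + 3237 = 4974.0 km = 4.9740×10⁶ m.
Semi-major axis a = (r_p + r_a)/2 = 3464.8 km = 3.465×10⁶ m.
Vis-viva: v² = μ(2/r − 1/a) = 4.904×10¹² × (1.023×10⁻⁶ − 2.886×10⁻⁷) = 3.600×10⁶ m²/s².
v = 1897 m/s = 1.897 km/s.

v ≈ 1.90 km/s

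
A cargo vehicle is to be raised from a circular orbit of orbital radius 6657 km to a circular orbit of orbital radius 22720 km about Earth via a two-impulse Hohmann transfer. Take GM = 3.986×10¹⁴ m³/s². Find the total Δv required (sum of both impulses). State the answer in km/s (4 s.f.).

Δv_total ≈ 3.255 km/s

r₁ = 6657 km = 6.657×10⁶ m.
r₂ = 22720 km = 2.272×10⁷ m.
Transfer ellipse a_t = (r₁ + r₂)/2 = 1.469×10⁷ m.
At r₁: circular v_c1 = √(μ/r₁) = 7738 m/s; transfer-perigee v_p = √[μ(2/r₁ − 1/a_t)] = 9624 m/s.
Δv₁ = v_p − v_c1 = 1886 m/s.
At r₂: circular v_c2 = √(μ/r₂) = 4189 m/s; transfer-apogee v_a = √[μ(2/r₂ − 1/a_t)] = 2820 m/s.
Δv₂ = v_c2 − v_a = 1369 m/s.
Total Δv = Δv₁ + Δv₂ = 3255 m/s = 3.255 km/s.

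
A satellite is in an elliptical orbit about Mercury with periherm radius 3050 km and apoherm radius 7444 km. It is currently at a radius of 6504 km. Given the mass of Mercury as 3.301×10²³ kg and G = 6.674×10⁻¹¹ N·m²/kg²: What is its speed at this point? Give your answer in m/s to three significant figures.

μ = GM = 6.674×10⁻¹¹ × 3.301×10²³ = 2.203×10¹³ m³/s².
Semi-major axis a = (r_p + r_a)/2 = 5247.0 km = 5.247×10⁶ m.
Vis-viva: v² = μ(2/r − 1/a) = 2.203×10¹³ × (3.075×10⁻⁷ − 1.906×10⁻⁷) = 2.576×10⁶ m²/s².
v = 1605 m/s.

v ≈ 1600 m/s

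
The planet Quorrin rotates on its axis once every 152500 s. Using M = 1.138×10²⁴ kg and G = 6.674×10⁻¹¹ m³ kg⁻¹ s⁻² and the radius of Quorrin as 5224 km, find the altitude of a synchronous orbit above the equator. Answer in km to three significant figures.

h_sync ≈ 30300 km

μ = GM = 6.674×10⁻¹¹ × 1.138×10²⁴ = 7.595×10¹³ m³/s².
A synchronous orbit has period T, so by Kepler's third law a = (μT²/4π²)^(1/3).
μT²/4π² = 7.595×10¹³ × (1.525×10⁵)² / 39.48 = 4.474×10²² m³.
a = 3.550×10⁷ m = 35501 km.
Altitude h = a − R = 35501 − 5224 = 30277 km.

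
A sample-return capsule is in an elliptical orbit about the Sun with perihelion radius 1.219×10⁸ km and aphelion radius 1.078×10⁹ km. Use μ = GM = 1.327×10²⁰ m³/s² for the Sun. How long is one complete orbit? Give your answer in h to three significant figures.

T ≈ 70400 h

Semi-major axis a = (r_p + r_a)/2 = (1.2190×10⁸ + 1.0780×10⁹)/2 = 5.9995×10⁸ km = 6.000×10¹¹ m.
By Kepler's third law T = 2π√(a³/μ) = 2π × 4.034×10⁷ = 2.535×10⁸ s.
= 70410 h.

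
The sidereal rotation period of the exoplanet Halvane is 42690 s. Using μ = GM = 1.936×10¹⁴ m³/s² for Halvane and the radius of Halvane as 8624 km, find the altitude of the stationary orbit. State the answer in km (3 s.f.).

A synchronous orbit has period T, so by Kepler's third law a = (μT²/4π²)^(1/3).
μT²/4π² = 1.936×10¹⁴ × (4.269×10⁴)² / 39.48 = 8.937×10²¹ m³.
a = 2.075×10⁷ m = 20752 km.
Altitude h = a − R = 20752 − 8624 = 12128 km.

h_sync ≈ 12100 km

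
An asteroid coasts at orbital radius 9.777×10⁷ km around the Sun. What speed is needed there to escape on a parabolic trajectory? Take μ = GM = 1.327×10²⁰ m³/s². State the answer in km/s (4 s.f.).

v_esc ≈ 52.10 km/s

r = 9.777×10⁷ km = 9.777×10¹⁰ m.
Escape speed v_esc = √(2μ/r) = √(2 × 1.327×10²⁰ / 9.777×10¹⁰) = √(2.715×10⁹) = 52100 m/s.
= 52.10 km/s.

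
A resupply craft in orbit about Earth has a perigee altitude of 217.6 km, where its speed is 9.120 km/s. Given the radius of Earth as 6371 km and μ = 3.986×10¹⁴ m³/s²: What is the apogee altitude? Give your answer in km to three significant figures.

r_p = 6371 + 217.6 = 6588.6 km = 6.589×10⁶ m.
Specific energy ε = v²/2 − μ/r = -1.891×10⁷ J/kg, so a = −μ/(2ε) = 1.054×10⁷ m.
The apsides satisfy r_p + r_a = 2a, so the apogee radius is 2a − r_p = 1.449×10⁷ m = 14489 km.
Apogee altitude = 14489 − 6371 = 8117.8 km.

apogee altitude ≈ 8120 km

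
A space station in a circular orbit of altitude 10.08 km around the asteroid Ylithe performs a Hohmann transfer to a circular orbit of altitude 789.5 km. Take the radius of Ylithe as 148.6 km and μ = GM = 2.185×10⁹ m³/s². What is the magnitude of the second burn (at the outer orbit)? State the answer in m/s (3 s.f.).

Δv ≈ 22.3 m/s

r₁ = 148.6 + 10.08 = 158.68 km = 1.5868×10⁵ m.
r₂ = 148.6 + 789.5 = 938.10 km = 9.3810×10⁵ m.
Transfer ellipse a_t = (r₁ + r₂)/2 = 5.484×10⁵ m.
At r₁: circular v_c1 = √(μ/r₁) = 117.3 m/s; transfer-periapsis v_p = √[μ(2/r₁ − 1/a_t)] = 153.5 m/s.
At r₂: circular v_c2 = √(μ/r₂) = 48.26 m/s; transfer-apoapsis v_a = √[μ(2/r₂ − 1/a_t)] = 25.96 m/s.
Δv₂ = v_c2 − v_a = 22.30 m/s.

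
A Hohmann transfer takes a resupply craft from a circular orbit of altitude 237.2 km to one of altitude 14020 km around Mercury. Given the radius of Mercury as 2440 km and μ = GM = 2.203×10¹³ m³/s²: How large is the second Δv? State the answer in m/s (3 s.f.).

Δv ≈ 545 m/s

r₁ = 2440 + 237.2 = 2677.2 km = 2.6772×10⁶ m.
r₂ = 2440 + 14020 = 16460 km = 1.6460×10⁷ m.
Transfer ellipse a_t = (r₁ + r₂)/2 = 9.569×10⁶ m.
At r₁: circular v_c1 = √(μ/r₁) = 2869 m/s; transfer-periherm v_p = √[μ(2/r₁ − 1/a_t)] = 3762 m/s.
At r₂: circular v_c2 = √(μ/r₂) = 1157 m/s; transfer-apoherm v_a = √[μ(2/r₂ − 1/a_t)] = 611.9 m/s.
Δv₂ = v_c2 − v_a = 545.0 m/s.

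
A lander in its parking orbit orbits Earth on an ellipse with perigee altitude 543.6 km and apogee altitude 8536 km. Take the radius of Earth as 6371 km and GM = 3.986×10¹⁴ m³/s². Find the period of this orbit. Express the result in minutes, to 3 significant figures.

T ≈ 189 minutes

r_p = 6371 + 543.6 = 6914.6 km = 6.9146×10⁶ m.
r_a = 6371 + 8536 = 14907 km = 1.4907×10⁷ m.
Semi-major axis a = (r_p + r_a)/2 = (6914.6 + 14907)/2 = 10911 km = 1.091×10⁷ m.
By Kepler's third law T = 2π√(a³/μ) = 2π × 1.805×10³ = 1.134×10⁴ s.
= 189.0 minutes.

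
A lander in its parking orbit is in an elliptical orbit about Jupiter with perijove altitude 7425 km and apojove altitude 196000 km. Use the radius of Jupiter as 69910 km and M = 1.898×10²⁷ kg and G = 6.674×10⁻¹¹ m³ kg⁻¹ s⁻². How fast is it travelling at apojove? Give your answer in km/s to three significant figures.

v ≈ 14.7 km/s

μ = GM = 6.674×10⁻¹¹ × 1.898×10²⁷ = 1.267×10¹⁷ m³/s².
r_p = 69910 + 7425 = 77335 km = 7.7335×10⁷ m.
r_a = 69910 + 196000 = 265910 km = 2.6591×10⁸ m.
Semi-major axis a = (r_p + r_a)/2 = 1.7162×10⁵ km = 1.716×10⁸ m.
Vis-viva: v² = μ(2/r − 1/a) = 1.267×10¹⁷ × (7.521×10⁻⁹ − 5.827×10⁻⁹) = 2.147×10⁸ m²/s².
v = 14650 m/s = 14.65 km/s.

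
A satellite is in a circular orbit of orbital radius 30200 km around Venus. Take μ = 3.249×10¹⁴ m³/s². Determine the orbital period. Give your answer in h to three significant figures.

T ≈ 16.1 h

r = 30200 km = 3.020×10⁷ m.
Kepler's third law: T = 2π√(r³/μ) = 2π√((3.020×10⁷)³ / 3.249×10¹⁴).
r³/μ = 8.478×10⁷ s², so T = 2π × 9.207×10³ = 5.785×10⁴ s.
Converting: 5.785×10⁴ s ÷ 3600 = 16.07 h.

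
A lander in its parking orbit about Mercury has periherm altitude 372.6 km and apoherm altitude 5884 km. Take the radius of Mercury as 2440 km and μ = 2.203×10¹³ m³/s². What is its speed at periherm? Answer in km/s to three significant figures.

r_p = 2440 + 372.6 = 2812.6 km = 2.8126×10⁶ m.
r_a = 2440 + 5884 = 8324.0 km = 8.3240×10⁶ m.
Semi-major axis a = (r_p + r_a)/2 = 5568.3 km = 5.568×10⁶ m.
Vis-viva: v² = μ(2/r − 1/a) = 2.203×10¹³ × (7.111×10⁻⁷ − 1.796×10⁻⁷) = 1.171×10⁷ m²/s².
v = 3422 m/s = 3.422 km/s.

v ≈ 3.42 km/s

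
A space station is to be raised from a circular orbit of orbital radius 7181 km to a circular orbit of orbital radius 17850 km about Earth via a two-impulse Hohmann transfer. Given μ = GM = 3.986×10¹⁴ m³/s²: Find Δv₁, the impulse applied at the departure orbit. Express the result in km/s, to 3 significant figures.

r₁ = 7181 km = 7.181×10⁶ m.
r₂ = 17850 km = 1.785×10⁷ m.
Transfer ellipse a_t = (r₁ + r₂)/2 = 1.252×10⁷ m.
At r₁: circular v_c1 = √(μ/r₁) = 7450 m/s; transfer-perigee v_p = √[μ(2/r₁ − 1/a_t)] = 8898 m/s.
Δv₁ = v_p − v_c1 = 1447 m/s.
= 1.447 km/s.

Δv ≈ 1.45 km/s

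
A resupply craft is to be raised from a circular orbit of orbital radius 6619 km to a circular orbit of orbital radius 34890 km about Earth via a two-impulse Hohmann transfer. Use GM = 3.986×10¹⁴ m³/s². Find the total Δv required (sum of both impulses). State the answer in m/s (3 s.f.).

Δv_total ≈ 3770 m/s

r₁ = 6619 km = 6.619×10⁶ m.
r₂ = 34890 km = 3.489×10⁷ m.
Transfer ellipse a_t = (r₁ + r₂)/2 = 2.075×10⁷ m.
At r₁: circular v_c1 = √(μ/r₁) = 7760 m/s; transfer-perigee v_p = √[μ(2/r₁ − 1/a_t)] = 10060 m/s.
Δv₁ = v_p − v_c1 = 2301 m/s.
At r₂: circular v_c2 = √(μ/r₂) = 3380 m/s; transfer-apogee v_a = √[μ(2/r₂ − 1/a_t)] = 1909 m/s.
Δv₂ = v_c2 − v_a = 1471 m/s.
Total Δv = Δv₁ + Δv₂ = 3773 m/s.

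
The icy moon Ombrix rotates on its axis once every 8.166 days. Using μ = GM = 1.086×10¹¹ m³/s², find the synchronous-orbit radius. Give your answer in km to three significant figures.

r_sync ≈ 11100 km

T = 8.166 days = 7.055×10⁵ s.
A synchronous orbit has period T, so by Kepler's third law a = (μT²/4π²)^(1/3).
μT²/4π² = 1.086×10¹¹ × (7.055×10⁵)² / 39.48 = 1.369×10²¹ m³.
a = 1.110×10⁷ m = 11105 km.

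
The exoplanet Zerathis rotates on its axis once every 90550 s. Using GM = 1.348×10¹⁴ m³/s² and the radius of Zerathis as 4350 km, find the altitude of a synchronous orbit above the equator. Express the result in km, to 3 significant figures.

A synchronous orbit has period T, so by Kepler's third law a = (μT²/4π²)^(1/3).
μT²/4π² = 1.348×10¹⁴ × (9.055×10⁴)² / 39.48 = 2.800×10²² m³.
a = 3.036×10⁷ m = 30365 km.
Altitude h = a − R = 30365 − 4350 = 26015 km.

h_sync ≈ 26000 km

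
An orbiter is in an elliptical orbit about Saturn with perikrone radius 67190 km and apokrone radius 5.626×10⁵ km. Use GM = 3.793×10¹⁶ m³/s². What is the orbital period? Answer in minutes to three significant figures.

T ≈ 3000 minutes

Semi-major axis a = (r_p + r_a)/2 = (67190 + 5.6260×10⁵)/2 = 3.1490×10⁵ km = 3.149×10⁸ m.
By Kepler's third law T = 2π√(a³/μ) = 2π × 2.869×10⁴ = 1.803×10⁵ s.
= 3005 minutes.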